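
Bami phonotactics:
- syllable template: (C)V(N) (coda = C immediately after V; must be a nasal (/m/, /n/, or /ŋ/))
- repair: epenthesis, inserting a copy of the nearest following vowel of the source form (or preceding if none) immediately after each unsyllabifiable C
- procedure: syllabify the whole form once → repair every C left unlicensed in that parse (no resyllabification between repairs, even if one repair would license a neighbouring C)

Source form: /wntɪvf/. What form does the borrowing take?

wɪnɪtɪvɪfɪ

Syllabifying with onset maximization leaves /w/, /n/, /v/, /f/ stranded (only a nasal (/m/, /n/, or /ŋ/) is licensed in coda position; onsets are limited to one consonant).
Each unlicensed consonant becomes the onset of a new syllable: /w/ → /wɪ/, /n/ → /nɪ/, /v/ → /vɪ/, /f/ → /fɪ/.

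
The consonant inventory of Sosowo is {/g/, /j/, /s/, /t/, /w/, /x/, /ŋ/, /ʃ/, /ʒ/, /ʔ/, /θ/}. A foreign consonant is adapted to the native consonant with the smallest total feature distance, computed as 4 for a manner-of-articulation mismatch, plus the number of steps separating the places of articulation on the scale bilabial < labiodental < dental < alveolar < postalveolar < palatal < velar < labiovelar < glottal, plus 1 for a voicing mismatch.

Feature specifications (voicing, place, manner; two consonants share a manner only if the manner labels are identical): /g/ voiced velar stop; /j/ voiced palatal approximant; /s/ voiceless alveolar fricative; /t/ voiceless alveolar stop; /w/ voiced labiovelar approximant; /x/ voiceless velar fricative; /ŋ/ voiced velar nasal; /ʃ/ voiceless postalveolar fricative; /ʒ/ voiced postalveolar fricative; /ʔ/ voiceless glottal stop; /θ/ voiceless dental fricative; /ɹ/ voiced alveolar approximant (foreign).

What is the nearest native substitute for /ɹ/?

/j/ is closest: same manner (approximant), place distance 2 (alveolar→palatal), same voicing; total 2. Next closest is /w/ at distance 4.

j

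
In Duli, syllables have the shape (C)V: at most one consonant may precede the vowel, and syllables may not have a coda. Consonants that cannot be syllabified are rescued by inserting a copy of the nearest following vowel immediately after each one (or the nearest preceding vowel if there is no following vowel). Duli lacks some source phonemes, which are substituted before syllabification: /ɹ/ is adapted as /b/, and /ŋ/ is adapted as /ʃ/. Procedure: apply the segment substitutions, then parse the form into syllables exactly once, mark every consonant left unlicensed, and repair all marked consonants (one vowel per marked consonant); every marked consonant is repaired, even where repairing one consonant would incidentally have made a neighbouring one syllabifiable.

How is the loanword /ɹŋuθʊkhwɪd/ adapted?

buʃuθʊkɪhɪwɪdɪ

Substitution: /ɹ/ → /b/, /ŋ/ → /ʃ/, giving /bʃuθʊkhwɪd/.
The consonants /b/, /k/, /h/, /d/ cannot be parsed into a legal (C)V syllable (no codas are permitted; onsets are limited to one consonant).
Epenthesis after each stranded consonant: /b/ → /bu/, /k/ → /kɪ/, /h/ → /hɪ/, /d/ → /dɪ/.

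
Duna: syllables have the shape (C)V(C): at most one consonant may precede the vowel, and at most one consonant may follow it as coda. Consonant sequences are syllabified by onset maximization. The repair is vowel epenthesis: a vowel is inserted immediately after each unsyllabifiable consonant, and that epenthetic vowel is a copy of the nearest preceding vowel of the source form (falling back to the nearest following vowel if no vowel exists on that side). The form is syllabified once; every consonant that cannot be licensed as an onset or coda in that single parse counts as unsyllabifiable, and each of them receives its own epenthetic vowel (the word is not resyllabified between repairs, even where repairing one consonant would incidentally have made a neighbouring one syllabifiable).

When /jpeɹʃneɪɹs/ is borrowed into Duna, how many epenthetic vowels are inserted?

The unsyllabifiable consonants are /j/, /ʃ/, /s/; each receives one epenthetic vowel.

3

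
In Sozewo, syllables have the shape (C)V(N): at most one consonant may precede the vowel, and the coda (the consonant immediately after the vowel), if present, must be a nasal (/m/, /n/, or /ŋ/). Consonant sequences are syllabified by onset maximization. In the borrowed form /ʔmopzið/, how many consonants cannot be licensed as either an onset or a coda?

3

Syllabifying with onset maximization leaves /ʔ/, /p/, /ð/ stranded (only a nasal (/m/, /n/, or /ŋ/) is licensed in coda position; onsets are limited to one consonant).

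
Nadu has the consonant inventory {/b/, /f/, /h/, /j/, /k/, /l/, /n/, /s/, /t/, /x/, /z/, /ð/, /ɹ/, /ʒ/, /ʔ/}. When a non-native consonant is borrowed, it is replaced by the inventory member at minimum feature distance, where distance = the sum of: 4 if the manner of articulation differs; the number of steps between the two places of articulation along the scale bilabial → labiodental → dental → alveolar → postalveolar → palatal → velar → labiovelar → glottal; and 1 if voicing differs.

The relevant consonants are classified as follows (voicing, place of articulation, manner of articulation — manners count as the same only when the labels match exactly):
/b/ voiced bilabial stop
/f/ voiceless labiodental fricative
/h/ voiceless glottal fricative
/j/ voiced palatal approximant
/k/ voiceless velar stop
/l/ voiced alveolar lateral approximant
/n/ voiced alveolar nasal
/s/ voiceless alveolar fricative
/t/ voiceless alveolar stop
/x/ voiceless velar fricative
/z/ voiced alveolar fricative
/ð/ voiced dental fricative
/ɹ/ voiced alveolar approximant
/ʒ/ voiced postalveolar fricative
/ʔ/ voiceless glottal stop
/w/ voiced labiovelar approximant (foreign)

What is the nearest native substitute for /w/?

j

/j/ is closest: same manner (approximant), place distance 2 (labiovelar→palatal), same voicing; total 2. Next closest is /ɹ/ at distance 4.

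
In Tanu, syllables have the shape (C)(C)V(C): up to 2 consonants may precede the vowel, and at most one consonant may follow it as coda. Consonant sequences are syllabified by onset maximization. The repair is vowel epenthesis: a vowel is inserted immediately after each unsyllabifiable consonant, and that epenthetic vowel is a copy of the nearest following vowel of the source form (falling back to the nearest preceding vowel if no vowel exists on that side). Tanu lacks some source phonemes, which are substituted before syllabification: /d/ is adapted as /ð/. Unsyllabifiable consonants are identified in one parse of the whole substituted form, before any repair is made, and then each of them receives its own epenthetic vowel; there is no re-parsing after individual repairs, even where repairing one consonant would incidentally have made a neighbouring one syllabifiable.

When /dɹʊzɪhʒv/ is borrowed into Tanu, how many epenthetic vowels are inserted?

2

After substitution the input is /ðɹʊzɪhʒv/.
The unsyllabifiable consonants are /ʒ/, /v/; each receives one epenthetic vowel.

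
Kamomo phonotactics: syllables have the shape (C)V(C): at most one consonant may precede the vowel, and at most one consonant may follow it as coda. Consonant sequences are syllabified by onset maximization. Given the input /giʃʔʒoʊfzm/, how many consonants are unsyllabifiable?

Under (C)V(C), the unsyllabifiable consonants are /ʔ/, /z/, /m/ (at most one coda consonant is licensed; onsets are limited to one consonant).

3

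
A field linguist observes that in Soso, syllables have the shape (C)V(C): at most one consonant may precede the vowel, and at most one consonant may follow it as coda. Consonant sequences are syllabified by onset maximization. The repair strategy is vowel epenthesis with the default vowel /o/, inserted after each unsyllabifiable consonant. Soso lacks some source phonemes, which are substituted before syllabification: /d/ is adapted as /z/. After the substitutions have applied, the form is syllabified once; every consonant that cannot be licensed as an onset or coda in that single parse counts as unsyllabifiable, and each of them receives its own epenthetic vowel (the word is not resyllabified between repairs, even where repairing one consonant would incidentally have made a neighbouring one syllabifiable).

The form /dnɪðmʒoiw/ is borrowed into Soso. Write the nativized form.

zonɪðmoʒoiw

Substitution: /d/ → /z/, giving /znɪðmʒoiw/.
Under (C)V(C), the unsyllabifiable consonants are /z/, /m/ (at most one coda consonant is licensed; onsets are limited to one consonant).
Inserting the epenthetic vowel yields /z/ → /zo/, /m/ → /mo/.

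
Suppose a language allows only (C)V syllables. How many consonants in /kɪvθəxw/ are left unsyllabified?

The consonants /v/, /x/, /w/ cannot be parsed into a legal (C)V syllable (no codas are permitted; onsets are limited to one consonant).

3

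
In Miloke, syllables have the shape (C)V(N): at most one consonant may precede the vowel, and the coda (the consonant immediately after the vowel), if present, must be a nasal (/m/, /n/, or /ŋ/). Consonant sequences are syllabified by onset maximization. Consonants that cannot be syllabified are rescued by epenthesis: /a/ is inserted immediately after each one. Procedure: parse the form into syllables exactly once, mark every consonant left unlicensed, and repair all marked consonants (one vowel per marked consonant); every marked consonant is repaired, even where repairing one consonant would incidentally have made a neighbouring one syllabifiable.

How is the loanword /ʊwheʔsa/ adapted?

ʊwaheʔasa

The consonants /w/, /ʔ/ cannot be parsed into a legal (C)V(N) syllable (only a nasal (/m/, /n/, or /ŋ/) is licensed in coda position; onsets are limited to one consonant).
Inserting the epenthetic vowel yields /w/ → /wa/, /ʔ/ → /ʔa/.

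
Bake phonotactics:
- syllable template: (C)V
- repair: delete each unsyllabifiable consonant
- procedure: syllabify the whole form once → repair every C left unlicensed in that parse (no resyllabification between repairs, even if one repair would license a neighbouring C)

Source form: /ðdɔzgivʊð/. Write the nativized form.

The consonants /ð/, /z/, /ð/ cannot be parsed into a legal (C)V syllable (no codas are permitted; onsets are limited to one consonant).
Deletion applies to /ð/, /z/, /ð/.

dɔgivʊ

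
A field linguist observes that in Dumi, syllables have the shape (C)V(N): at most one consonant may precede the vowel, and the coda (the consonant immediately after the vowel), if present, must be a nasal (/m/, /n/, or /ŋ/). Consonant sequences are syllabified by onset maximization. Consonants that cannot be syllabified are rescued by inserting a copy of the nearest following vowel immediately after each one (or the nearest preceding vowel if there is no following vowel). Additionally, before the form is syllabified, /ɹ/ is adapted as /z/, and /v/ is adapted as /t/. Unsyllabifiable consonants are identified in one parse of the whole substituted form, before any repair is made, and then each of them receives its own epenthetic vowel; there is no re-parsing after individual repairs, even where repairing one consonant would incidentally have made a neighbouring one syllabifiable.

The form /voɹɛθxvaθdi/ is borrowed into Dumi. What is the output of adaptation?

tozɛθaxataθidi

Substitution: /v/ → /t/, /ɹ/ → /z/, giving /tozɛθxtaθdi/.
The consonants /θ/, /x/, /θ/ cannot be parsed into a legal (C)V(N) syllable (only a nasal (/m/, /n/, or /ŋ/) is licensed in coda position; onsets are limited to one consonant).
Each unlicensed consonant becomes the onset of a new syllable: /θ/ → /θa/, /x/ → /xa/, /θ/ → /θi/.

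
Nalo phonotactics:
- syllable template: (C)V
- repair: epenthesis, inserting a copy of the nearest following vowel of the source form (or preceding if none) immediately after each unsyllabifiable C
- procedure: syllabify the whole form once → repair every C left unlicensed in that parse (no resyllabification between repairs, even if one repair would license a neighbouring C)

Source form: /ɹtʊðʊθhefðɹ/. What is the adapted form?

Syllabifying with onset maximization leaves /ɹ/, /θ/, /f/, /ð/, /ɹ/ stranded (no codas are permitted; onsets are limited to one consonant).
Each unlicensed consonant becomes the onset of a new syllable: /ɹ/ → /ɹʊ/, /θ/ → /θe/, /f/ → /fe/, /ð/ → /ðe/, /ɹ/ → /ɹe/.

ɹʊtʊðʊθehefeðeɹe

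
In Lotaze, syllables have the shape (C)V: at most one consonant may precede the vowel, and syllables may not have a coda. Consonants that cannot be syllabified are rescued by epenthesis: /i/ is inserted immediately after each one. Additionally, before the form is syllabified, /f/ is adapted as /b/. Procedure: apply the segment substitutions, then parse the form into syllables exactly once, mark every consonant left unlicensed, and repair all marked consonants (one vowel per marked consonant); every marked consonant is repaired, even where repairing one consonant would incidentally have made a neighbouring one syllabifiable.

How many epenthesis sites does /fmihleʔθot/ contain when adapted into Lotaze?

4

After substitution the input is /bmihleʔθot/.
The unsyllabifiable consonants are /b/, /h/, /ʔ/, /t/; each receives one epenthetic vowel.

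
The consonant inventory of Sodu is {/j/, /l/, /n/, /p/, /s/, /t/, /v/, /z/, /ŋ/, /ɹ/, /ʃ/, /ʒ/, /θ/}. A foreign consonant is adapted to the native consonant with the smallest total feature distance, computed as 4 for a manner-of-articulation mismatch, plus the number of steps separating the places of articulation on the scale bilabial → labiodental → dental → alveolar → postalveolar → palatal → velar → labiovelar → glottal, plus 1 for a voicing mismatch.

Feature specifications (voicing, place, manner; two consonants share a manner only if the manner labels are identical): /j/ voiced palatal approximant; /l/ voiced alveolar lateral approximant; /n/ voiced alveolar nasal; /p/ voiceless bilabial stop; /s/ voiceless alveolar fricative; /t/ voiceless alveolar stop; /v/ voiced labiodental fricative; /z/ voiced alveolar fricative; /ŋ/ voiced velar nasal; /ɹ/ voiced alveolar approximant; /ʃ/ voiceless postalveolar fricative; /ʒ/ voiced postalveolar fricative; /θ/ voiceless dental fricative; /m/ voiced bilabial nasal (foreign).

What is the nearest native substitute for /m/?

/n/ is closest: same manner (nasal), place distance 3 (bilabial→alveolar), same voicing; total 3. Next closest is /p/ at distance 5.

n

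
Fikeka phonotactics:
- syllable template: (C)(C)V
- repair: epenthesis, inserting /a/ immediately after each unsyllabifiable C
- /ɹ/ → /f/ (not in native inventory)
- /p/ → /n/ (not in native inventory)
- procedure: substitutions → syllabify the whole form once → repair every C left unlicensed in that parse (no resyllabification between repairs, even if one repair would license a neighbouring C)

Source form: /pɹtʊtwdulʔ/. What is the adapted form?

Substitution: /p/ → /n/, /ɹ/ → /f/, giving /nftʊtwdulʔ/.
Under (C)(C)V, the unsyllabifiable consonants are /n/, /t/, /l/, /ʔ/ (no codas are permitted; onsets may contain at most 2 consonants).
Inserting the epenthetic vowel yields /n/ → /na/, /t/ → /ta/, /l/ → /la/, /ʔ/ → /ʔa/.

naftʊtawdulaʔa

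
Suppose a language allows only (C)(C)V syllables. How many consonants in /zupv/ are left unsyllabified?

2

The consonants /p/, /v/ cannot be parsed into a legal (C)(C)V syllable (no codas are permitted; onsets may contain at most 2 consonants).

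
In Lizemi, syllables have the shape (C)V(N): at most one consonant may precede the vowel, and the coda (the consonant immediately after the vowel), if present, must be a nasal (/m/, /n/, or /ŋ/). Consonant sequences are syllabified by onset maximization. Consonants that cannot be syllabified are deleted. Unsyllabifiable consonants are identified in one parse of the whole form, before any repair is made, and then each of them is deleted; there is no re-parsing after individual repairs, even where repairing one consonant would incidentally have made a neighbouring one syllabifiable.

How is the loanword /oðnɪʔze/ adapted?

Syllabifying with onset maximization leaves /ð/, /ʔ/ stranded (only a nasal (/m/, /n/, or /ŋ/) is licensed in coda position; onsets are limited to one consonant).
Each unlicensed consonant is deleted: /ð/, /ʔ/.

onɪze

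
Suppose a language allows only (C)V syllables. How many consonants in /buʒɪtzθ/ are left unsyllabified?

3

Under (C)V, the unsyllabifiable consonants are /t/, /z/, /θ/ (no codas are permitted; onsets are limited to one consonant).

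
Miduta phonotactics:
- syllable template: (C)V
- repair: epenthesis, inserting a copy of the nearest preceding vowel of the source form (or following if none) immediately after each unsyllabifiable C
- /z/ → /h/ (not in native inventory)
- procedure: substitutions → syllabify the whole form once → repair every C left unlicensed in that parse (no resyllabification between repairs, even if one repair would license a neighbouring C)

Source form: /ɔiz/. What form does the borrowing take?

Substitution: /z/ → /h/, giving /ɔih/.
Under (C)V, the unsyllabifiable consonants are /h/ (no codas are permitted; onsets are limited to one consonant).
Each unlicensed consonant becomes the onset of a new syllable: /h/ → /hi/.

ɔihi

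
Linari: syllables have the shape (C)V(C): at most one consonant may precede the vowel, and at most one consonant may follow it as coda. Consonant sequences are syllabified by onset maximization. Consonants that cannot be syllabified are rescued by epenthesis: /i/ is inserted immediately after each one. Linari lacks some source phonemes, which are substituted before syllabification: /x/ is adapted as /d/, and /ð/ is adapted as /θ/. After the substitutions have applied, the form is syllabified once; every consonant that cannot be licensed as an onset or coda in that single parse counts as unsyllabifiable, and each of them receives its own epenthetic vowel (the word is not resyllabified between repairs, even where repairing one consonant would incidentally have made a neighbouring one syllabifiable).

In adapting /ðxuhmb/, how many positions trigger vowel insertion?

3

After substitution the input is /θduhmb/.
The unsyllabifiable consonants are /θ/, /m/, /b/; each receives one epenthetic vowel.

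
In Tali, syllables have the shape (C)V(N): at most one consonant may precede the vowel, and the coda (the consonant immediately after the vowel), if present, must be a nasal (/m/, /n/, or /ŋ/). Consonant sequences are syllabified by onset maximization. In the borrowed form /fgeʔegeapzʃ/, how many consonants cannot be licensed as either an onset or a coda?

The consonants /f/, /p/, /z/, /ʃ/ cannot be parsed into a legal (C)V(N) syllable (only a nasal (/m/, /n/, or /ŋ/) is licensed in coda position; onsets are limited to one consonant).

4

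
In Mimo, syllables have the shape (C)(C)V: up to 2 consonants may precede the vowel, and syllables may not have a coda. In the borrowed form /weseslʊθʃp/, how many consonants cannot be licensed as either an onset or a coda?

Syllabifying with onset maximization leaves /θ/, /ʃ/, /p/ stranded (no codas are permitted; onsets may contain at most 2 consonants).

3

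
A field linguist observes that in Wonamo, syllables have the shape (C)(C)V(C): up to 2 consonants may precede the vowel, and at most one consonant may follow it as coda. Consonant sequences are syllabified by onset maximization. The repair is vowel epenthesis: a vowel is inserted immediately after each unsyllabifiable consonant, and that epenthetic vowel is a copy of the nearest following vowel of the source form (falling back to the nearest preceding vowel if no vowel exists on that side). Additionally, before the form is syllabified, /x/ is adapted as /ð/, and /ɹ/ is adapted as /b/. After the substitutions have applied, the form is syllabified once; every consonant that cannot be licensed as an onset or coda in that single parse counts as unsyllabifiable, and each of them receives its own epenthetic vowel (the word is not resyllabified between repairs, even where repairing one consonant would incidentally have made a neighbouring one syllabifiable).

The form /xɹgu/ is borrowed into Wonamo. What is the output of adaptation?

ðubgu

Substitution: /x/ → /ð/, /ɹ/ → /b/, giving /ðbgu/.
Under (C)(C)V(C), the unsyllabifiable consonants are /ð/ (at most one coda consonant is licensed; onsets may contain at most 2 consonants).
Inserting the epenthetic vowel yields /ð/ → /ðu/.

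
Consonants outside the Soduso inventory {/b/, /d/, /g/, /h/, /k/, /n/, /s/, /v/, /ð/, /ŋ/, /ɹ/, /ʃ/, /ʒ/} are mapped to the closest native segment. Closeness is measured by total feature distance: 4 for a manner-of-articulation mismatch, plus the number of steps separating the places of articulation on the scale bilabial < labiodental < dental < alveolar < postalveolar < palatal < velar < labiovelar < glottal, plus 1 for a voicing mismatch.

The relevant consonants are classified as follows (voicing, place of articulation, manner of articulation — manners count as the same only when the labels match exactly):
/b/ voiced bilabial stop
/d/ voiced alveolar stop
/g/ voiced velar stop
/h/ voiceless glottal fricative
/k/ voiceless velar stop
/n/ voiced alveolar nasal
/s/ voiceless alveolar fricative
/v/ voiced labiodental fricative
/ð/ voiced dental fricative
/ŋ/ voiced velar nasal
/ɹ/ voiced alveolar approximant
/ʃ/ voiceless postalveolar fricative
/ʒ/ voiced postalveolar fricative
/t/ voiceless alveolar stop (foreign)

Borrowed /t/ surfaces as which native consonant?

/d/ is closest: same manner (stop), place distance 0 (alveolar→alveolar), voicing differs (+1); total 1. Next closest is /k/ at distance 3.

d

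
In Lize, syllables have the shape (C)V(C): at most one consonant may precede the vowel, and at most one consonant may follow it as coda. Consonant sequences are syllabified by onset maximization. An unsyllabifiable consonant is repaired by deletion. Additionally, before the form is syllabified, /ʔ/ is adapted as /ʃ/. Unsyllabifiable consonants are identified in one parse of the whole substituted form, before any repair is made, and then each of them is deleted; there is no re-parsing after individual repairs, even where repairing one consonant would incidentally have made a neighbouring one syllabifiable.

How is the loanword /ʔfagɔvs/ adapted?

fagɔv

Substitution: /ʔ/ → /ʃ/, giving /ʃfagɔvs/.
Syllabifying with onset maximization leaves /ʃ/, /s/ stranded (at most one coda consonant is licensed; onsets are limited to one consonant).
Deleting the stranded consonants removes /ʃ/, /s/.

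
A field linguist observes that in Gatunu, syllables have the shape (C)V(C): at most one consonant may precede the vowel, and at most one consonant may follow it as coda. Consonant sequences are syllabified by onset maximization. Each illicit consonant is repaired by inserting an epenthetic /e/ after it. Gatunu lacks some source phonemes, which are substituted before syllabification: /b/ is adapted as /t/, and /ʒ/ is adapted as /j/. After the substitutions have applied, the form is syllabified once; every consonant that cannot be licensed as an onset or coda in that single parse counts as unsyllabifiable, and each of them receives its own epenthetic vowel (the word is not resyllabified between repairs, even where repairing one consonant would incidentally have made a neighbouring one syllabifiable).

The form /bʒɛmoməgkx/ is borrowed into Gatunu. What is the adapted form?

Substitution: /b/ → /t/, /ʒ/ → /j/, giving /tjɛmoməgkx/.
Under (C)V(C), the unsyllabifiable consonants are /t/, /k/, /x/ (at most one coda consonant is licensed; onsets are limited to one consonant).
Epenthesis after each stranded consonant: /t/ → /te/, /k/ → /ke/, /x/ → /xe/.

tejɛmoməgkexe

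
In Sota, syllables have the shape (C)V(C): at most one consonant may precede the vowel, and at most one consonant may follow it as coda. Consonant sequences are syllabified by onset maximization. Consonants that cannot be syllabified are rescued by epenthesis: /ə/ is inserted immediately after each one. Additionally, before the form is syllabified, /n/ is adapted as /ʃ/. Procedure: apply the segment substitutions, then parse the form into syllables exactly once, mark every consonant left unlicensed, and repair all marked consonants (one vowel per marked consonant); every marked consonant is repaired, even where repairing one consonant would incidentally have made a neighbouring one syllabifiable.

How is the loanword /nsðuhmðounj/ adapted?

Substitution: /n/ → /ʃ/, giving /ʃsðuhmðouʃj/.
The consonants /ʃ/, /s/, /m/, /j/ cannot be parsed into a legal (C)V(C) syllable (at most one coda consonant is licensed; onsets are limited to one consonant).
Inserting the epenthetic vowel yields /ʃ/ → /ʃə/, /s/ → /sə/, /m/ → /mə/, /j/ → /jə/.

ʃəsəðuhməðouʃjə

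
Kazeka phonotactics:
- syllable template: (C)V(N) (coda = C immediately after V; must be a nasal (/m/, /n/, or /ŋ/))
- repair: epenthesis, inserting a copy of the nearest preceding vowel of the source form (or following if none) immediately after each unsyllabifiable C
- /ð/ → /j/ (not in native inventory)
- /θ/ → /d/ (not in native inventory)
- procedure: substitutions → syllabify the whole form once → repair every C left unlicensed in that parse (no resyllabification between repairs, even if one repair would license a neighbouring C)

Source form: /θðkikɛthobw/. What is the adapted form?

dijikikɛtɛhobowo

Substitution: /θ/ → /d/, /ð/ → /j/, giving /djkikɛthobw/.
Under (C)V(N), the unsyllabifiable consonants are /d/, /j/, /t/, /b/, /w/ (only a nasal (/m/, /n/, or /ŋ/) is licensed in coda position; onsets are limited to one consonant).
Epenthesis after each stranded consonant: /d/ → /di/, /j/ → /ji/, /t/ → /tɛ/, /b/ → /bo/, /w/ → /wo/.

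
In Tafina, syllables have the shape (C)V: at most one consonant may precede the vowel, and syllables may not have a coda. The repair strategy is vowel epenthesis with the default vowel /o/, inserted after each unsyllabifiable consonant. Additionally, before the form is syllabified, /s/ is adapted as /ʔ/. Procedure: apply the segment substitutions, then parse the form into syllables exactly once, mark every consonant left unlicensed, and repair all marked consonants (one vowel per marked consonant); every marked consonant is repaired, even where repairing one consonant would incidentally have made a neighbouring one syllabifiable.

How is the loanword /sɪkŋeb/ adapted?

Substitution: /s/ → /ʔ/, giving /ʔɪkŋeb/.
Syllabifying with onset maximization leaves /k/, /b/ stranded (no codas are permitted; onsets are limited to one consonant).
Each unlicensed consonant becomes the onset of a new syllable: /k/ → /ko/, /b/ → /bo/.

ʔɪkoŋebo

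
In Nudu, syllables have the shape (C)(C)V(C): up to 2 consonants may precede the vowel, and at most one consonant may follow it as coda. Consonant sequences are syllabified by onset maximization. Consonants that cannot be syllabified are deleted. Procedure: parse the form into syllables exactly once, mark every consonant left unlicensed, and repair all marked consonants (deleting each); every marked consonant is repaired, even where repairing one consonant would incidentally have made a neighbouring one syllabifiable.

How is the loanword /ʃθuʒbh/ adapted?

ʃθuʒ

Under (C)(C)V(C), the unsyllabifiable consonants are /b/, /h/ (at most one coda consonant is licensed; onsets may contain at most 2 consonants).
Each unlicensed consonant is deleted: /b/, /h/.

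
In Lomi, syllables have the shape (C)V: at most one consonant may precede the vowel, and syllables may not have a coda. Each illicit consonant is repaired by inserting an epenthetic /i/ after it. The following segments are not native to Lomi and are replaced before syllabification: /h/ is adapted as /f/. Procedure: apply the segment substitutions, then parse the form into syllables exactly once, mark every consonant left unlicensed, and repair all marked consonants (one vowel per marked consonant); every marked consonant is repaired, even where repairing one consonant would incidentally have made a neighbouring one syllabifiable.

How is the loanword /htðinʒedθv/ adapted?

fitiðiniʒediθivi

Substitution: /h/ → /f/, giving /ftðinʒedθv/.
Syllabifying with onset maximization leaves /f/, /t/, /n/, /d/, /θ/, /v/ stranded (no codas are permitted; onsets are limited to one consonant).
Epenthesis after each stranded consonant: /f/ → /fi/, /t/ → /ti/, /n/ → /ni/, /d/ → /di/, /θ/ → /θi/, /v/ → /vi/.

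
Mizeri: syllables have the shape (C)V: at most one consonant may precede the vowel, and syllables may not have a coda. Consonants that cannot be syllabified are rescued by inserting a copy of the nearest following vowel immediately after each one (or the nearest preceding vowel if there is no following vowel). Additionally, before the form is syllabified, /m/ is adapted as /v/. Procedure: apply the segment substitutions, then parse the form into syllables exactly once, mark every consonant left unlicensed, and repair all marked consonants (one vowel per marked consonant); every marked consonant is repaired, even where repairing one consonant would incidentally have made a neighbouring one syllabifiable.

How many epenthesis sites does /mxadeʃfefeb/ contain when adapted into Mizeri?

After substitution the input is /vxadeʃfefeb/.
The unsyllabifiable consonants are /v/, /ʃ/, /b/; each receives one epenthetic vowel.

3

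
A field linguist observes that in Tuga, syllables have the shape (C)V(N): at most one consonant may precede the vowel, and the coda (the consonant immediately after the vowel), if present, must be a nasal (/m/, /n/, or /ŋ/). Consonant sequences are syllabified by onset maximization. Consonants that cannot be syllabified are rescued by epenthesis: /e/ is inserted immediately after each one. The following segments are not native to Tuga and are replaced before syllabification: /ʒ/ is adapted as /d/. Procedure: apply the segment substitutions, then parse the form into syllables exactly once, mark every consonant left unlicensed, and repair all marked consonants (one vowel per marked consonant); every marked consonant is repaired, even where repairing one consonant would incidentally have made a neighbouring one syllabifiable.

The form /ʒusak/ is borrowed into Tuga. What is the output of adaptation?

Substitution: /ʒ/ → /d/, giving /dusak/.
The consonants /k/ cannot be parsed into a legal (C)V(N) syllable (only a nasal (/m/, /n/, or /ŋ/) is licensed in coda position; onsets are limited to one consonant).
Epenthesis after each stranded consonant: /k/ → /ke/.

dusake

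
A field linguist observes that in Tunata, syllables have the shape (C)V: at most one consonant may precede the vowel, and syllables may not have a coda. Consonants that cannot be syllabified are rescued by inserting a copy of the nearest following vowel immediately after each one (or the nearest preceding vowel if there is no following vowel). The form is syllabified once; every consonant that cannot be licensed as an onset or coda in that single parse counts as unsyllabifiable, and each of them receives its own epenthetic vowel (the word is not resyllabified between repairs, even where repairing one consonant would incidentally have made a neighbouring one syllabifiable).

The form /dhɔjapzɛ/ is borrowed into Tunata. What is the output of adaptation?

Under (C)V, the unsyllabifiable consonants are /d/, /p/ (no codas are permitted; onsets are limited to one consonant).
Each unlicensed consonant becomes the onset of a new syllable: /d/ → /dɔ/, /p/ → /pɛ/.

dɔhɔjapɛzɛ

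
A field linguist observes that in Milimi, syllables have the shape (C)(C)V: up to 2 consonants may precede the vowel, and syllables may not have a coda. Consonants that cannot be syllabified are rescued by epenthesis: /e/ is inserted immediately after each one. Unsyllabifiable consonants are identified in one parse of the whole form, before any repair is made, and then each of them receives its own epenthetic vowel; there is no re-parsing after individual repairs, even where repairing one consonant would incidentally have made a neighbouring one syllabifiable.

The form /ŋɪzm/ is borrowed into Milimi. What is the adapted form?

Syllabifying with onset maximization leaves /z/, /m/ stranded (no codas are permitted; onsets may contain at most 2 consonants).
Inserting the epenthetic vowel yields /z/ → /ze/, /m/ → /me/.

ŋɪzeme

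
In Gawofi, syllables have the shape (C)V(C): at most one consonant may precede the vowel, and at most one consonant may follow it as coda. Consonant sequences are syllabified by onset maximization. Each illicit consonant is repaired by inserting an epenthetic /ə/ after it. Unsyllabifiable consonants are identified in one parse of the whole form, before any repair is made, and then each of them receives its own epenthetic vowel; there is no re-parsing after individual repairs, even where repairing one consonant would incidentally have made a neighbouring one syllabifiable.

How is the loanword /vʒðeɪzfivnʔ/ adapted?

vəʒəðeɪzfivnəʔə

Under (C)V(C), the unsyllabifiable consonants are /v/, /ʒ/, /n/, /ʔ/ (at most one coda consonant is licensed; onsets are limited to one consonant).
Epenthesis after each stranded consonant: /v/ → /və/, /ʒ/ → /ʒə/, /n/ → /nə/, /ʔ/ → /ʔə/.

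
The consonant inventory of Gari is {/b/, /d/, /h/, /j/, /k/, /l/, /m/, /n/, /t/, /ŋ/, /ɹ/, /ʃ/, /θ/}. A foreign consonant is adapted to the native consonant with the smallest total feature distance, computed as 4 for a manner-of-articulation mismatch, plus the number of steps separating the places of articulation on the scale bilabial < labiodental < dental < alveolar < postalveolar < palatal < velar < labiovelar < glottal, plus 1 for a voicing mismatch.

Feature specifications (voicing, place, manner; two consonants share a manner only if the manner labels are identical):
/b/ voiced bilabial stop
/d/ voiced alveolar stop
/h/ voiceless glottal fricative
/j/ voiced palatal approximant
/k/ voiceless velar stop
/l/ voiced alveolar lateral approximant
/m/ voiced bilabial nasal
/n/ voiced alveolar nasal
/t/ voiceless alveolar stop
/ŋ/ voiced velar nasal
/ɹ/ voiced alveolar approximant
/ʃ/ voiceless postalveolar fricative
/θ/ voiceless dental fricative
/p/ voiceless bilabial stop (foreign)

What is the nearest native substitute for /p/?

b

/b/ is closest: same manner (stop), place distance 0 (bilabial→bilabial), voicing differs (+1); total 1. Next closest is /t/ at distance 3.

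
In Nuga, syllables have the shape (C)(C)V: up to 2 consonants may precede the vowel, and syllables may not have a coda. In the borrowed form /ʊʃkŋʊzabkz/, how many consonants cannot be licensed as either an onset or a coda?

The consonants /ʃ/, /b/, /k/, /z/ cannot be parsed into a legal (C)(C)V syllable (no codas are permitted; onsets may contain at most 2 consonants).

4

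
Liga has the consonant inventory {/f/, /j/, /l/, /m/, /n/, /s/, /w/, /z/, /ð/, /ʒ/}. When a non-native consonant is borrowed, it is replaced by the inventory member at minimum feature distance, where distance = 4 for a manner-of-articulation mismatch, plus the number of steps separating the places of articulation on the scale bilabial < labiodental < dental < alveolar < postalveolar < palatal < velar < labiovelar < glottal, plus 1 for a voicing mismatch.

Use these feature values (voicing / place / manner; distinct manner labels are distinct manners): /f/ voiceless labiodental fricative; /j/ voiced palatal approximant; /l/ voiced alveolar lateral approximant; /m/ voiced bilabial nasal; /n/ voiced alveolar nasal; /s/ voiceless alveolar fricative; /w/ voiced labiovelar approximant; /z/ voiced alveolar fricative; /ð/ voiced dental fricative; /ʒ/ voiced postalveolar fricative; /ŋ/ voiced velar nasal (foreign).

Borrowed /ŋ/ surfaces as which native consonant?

/n/ is closest: same manner (nasal), place distance 3 (velar→alveolar), same voicing; total 3. Next closest is /j/ at distance 5.

n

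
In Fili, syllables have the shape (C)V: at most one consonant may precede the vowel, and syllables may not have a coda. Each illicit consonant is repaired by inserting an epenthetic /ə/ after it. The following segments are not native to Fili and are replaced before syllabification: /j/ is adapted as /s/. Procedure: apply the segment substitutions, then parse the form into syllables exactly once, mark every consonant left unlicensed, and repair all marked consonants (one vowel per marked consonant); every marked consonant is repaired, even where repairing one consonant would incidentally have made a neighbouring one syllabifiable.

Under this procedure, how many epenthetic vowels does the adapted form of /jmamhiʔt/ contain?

4

After substitution the input is /smamhiʔt/.
The unsyllabifiable consonants are /s/, /m/, /ʔ/, /t/; each receives one epenthetic vowel.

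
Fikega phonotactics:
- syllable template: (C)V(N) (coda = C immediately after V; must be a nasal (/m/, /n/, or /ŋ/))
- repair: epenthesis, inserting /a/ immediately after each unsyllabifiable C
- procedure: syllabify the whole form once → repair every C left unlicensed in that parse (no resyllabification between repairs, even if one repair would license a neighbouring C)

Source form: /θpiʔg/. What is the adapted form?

Under (C)V(N), the unsyllabifiable consonants are /θ/, /ʔ/, /g/ (only a nasal (/m/, /n/, or /ŋ/) is licensed in coda position; onsets are limited to one consonant).
Inserting the epenthetic vowel yields /θ/ → /θa/, /ʔ/ → /ʔa/, /g/ → /ga/.

θapiʔaga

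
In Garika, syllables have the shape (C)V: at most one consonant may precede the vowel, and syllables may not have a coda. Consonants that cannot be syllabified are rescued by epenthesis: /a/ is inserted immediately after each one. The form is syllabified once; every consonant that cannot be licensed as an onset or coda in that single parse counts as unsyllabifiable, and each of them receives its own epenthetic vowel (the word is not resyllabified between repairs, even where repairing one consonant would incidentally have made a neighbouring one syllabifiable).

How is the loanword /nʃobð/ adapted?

naʃobaða

Under (C)V, the unsyllabifiable consonants are /n/, /b/, /ð/ (no codas are permitted; onsets are limited to one consonant).
Inserting the epenthetic vowel yields /n/ → /na/, /b/ → /ba/, /ð/ → /ða/.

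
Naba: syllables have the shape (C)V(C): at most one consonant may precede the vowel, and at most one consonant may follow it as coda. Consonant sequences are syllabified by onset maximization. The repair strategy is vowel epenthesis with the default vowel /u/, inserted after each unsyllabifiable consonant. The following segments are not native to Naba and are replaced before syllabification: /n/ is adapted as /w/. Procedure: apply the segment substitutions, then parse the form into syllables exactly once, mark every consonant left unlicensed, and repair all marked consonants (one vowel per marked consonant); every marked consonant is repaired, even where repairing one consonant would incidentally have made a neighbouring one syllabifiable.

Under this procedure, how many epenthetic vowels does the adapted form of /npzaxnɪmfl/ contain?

After substitution the input is /wpzaxwɪmfl/.
The unsyllabifiable consonants are /w/, /p/, /f/, /l/; each receives one epenthetic vowel.

4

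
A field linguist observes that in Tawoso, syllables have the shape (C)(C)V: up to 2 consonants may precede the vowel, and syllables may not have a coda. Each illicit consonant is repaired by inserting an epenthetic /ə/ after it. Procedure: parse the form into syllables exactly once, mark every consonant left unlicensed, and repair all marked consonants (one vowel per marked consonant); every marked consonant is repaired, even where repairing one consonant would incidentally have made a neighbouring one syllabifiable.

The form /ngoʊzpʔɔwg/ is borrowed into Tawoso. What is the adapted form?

ngoʊzəpʔɔwəgə

The consonants /z/, /w/, /g/ cannot be parsed into a legal (C)(C)V syllable (no codas are permitted; onsets may contain at most 2 consonants).
Epenthesis after each stranded consonant: /z/ → /zə/, /w/ → /wə/, /g/ → /gə/.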